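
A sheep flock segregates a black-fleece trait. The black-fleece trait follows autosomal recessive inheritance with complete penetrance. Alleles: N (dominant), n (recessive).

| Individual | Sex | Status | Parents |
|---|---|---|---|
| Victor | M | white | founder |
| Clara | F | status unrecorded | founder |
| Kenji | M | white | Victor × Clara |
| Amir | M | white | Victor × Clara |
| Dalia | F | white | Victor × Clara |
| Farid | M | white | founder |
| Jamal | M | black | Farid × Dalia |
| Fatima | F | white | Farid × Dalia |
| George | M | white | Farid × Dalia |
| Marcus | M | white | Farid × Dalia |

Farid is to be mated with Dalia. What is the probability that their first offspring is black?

1/4

Farid is white so carries N and passed n to Jamal (nn), so Farid is Nn.
Dalia is white so carries N and passed n to Jamal (nn), so Dalia is Nn.
The cross gives 1/4 NN : 1/2 Nn : 1/4 nn, so P(offspring is black) = 1/4.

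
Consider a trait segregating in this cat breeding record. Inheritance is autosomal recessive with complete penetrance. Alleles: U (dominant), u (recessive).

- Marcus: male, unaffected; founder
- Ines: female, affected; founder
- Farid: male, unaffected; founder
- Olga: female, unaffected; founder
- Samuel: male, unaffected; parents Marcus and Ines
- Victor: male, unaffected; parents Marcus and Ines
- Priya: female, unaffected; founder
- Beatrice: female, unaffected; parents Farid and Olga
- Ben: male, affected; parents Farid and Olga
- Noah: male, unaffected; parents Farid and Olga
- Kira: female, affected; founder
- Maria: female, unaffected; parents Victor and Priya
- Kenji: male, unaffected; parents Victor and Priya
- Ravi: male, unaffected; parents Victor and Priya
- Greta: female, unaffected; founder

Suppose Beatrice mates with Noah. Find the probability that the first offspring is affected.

Farid is unaffected so carries U and passed u to Ben (uu), so Farid is Uu.
Olga is unaffected so carries U and passed u to Ben (uu), so Olga is Uu.
Beatrice is an unaffected offspring of Farid (Uu) × Olga (Uu), whose cross gives 1/4 UU : 1/2 Uu : 1/4 uu; conditioning on being unaffected, Beatrice is UU with probability 1/3, Uu with probability 2/3.
Noah is an unaffected offspring of Farid (Uu) × Olga (Uu), whose cross gives 1/4 UU : 1/2 Uu : 1/4 uu; conditioning on being unaffected, Noah is UU with probability 1/3, Uu with probability 2/3.
Summing over parental genotype combinations, P(offspring is affected) = 4/9·1/4 = 1/9.

1/9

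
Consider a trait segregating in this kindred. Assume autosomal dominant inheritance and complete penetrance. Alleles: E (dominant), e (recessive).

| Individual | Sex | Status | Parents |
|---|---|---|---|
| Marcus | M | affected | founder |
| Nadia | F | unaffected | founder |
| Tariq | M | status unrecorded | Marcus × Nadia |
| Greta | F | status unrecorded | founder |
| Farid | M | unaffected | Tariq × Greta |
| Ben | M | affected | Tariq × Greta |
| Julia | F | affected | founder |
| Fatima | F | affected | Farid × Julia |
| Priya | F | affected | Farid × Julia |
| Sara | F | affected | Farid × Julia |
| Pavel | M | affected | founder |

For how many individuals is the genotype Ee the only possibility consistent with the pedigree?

3

Obligate heterozygotes: Fatima is affected so carries E and received e from Farid (ee), so Fatima is Ee; Priya is affected so carries E and received e from Farid (ee), so Priya is Ee; Sara is affected so carries E and received e from Farid (ee), so Sara is Ee.
Every other individual is either homozygous by phenotype or has at least one consistent homozygous assignment, so the count is 3.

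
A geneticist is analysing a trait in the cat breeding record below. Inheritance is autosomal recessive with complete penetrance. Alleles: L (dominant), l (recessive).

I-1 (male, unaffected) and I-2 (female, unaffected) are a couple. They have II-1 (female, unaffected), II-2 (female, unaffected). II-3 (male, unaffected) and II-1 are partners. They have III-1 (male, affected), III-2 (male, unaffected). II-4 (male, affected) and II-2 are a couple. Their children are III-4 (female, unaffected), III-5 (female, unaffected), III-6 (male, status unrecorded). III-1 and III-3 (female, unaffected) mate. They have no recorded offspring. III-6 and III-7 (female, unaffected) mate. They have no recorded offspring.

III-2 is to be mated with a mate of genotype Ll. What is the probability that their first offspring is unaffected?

II-3 is unaffected so carries L and passed l to III-1 (ll), so II-3 is Ll.
II-1 is unaffected so carries L and passed l to III-1 (ll), so II-1 is Ll.
III-2 is an unaffected offspring of II-3 (Ll) × II-1 (Ll), whose cross gives 1/4 LL : 1/2 Ll : 1/4 ll; conditioning on being unaffected, III-2 is LL with probability 1/3, Ll with probability 2/3.
Summing over parental genotype combinations, P(offspring is unaffected) = 1/3·1 + 2/3·3/4 = 5/6.

5/6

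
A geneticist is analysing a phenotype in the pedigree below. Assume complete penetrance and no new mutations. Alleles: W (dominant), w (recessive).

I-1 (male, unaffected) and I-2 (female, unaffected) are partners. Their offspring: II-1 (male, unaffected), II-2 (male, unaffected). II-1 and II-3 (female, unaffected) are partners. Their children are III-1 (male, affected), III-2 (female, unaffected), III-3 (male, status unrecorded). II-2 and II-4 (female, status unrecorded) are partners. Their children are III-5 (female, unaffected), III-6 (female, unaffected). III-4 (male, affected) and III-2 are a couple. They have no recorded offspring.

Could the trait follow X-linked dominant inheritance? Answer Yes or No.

Under X-linked dominant, III-1 (affected, male) cannot arise from II-1 (unaffected) × II-3 (unaffected).

No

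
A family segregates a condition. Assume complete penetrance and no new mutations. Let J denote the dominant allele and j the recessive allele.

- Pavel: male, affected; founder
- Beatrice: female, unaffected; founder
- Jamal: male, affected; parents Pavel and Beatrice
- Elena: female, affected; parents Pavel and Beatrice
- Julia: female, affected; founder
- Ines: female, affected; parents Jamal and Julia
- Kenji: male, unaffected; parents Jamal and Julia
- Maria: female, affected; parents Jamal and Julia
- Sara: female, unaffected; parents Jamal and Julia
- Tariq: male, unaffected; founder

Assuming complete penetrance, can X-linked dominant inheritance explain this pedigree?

No

Under X-linked dominant, Jamal (affected, male) cannot arise from Pavel (affected) × Beatrice (unaffected).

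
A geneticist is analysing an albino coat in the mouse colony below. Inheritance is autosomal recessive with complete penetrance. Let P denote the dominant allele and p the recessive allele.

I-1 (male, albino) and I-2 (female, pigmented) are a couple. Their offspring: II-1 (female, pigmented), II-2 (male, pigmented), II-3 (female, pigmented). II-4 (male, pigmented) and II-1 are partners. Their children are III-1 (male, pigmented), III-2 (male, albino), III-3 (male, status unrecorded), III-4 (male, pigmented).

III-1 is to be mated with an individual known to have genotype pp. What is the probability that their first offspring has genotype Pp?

2/3

II-4 is pigmented so carries P and passed p to III-2 (pp), so II-4 is Pp.
II-1 is pigmented so carries P and received p from I-1 (pp), so II-1 is Pp.
III-1 is a pigmented offspring of II-4 (Pp) × II-1 (Pp), whose cross gives 1/4 PP : 1/2 Pp : 1/4 pp; conditioning on being pigmented, III-1 is PP with probability 1/3, Pp with probability 2/3.
Summing over parental genotype combinations, P(offspring has genotype Pp) = 1/3·1 + 2/3·1/2 = 2/3.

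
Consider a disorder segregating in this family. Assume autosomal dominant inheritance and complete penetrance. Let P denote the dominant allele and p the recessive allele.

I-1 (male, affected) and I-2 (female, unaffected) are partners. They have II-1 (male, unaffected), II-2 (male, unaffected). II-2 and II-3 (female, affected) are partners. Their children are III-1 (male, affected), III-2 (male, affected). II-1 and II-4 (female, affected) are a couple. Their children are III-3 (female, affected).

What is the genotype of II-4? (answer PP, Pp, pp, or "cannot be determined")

cannot be determined

II-4's phenotype allows PP or Pp, and no parent or child forces a single allele at both positions; consistent genotype assignments exist with II-4 as PP or Pp.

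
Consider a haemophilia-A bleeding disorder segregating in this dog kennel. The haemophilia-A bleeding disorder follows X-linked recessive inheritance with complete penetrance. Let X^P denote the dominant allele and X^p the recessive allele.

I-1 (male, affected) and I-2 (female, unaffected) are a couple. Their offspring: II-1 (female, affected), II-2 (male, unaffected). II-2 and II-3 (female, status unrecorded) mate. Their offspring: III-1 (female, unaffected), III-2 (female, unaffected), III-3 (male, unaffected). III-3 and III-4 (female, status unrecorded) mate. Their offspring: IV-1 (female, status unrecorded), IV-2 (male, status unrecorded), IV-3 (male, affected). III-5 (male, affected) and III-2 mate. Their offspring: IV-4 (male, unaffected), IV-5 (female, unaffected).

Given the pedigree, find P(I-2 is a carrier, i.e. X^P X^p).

1

I-2 is unaffected so carries P and passed p to II-1 (X^p X^p), so I-2 is X^P X^p, giving P(X^P X^p) = 1.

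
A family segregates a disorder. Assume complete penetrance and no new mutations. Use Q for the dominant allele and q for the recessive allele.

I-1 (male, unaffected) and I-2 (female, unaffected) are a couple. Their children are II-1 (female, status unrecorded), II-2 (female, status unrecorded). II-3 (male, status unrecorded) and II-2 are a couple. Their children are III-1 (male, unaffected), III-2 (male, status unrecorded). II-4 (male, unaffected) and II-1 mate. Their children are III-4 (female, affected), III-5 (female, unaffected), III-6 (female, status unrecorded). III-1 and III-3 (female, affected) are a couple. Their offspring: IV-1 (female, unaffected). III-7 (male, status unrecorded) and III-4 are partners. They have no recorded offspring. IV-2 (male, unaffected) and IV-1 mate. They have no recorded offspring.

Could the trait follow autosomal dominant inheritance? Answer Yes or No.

No assignment of genotypes under autosomal dominant satisfies every parent–offspring relationship, so the pedigree is inconsistent.

No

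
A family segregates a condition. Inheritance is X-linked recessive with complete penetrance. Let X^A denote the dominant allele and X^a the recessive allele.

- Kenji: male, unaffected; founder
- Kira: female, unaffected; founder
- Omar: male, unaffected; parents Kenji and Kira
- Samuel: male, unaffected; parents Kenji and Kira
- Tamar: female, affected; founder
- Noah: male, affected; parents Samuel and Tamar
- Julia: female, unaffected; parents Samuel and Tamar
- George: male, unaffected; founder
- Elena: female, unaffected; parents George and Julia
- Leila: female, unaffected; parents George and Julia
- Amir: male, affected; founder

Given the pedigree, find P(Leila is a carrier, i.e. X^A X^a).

George is unaffected, so George is X^A Y.
Julia is unaffected so carries A and received a from Tamar (X^a X^a), so Julia is X^A X^a.
Their cross gives offspring ratios 1/2 X^A X^A : 1/2 X^A X^a. Conditioning on Leila being unaffected, P(X^A X^a) = 1/2 / 1 = 1/2.

1/2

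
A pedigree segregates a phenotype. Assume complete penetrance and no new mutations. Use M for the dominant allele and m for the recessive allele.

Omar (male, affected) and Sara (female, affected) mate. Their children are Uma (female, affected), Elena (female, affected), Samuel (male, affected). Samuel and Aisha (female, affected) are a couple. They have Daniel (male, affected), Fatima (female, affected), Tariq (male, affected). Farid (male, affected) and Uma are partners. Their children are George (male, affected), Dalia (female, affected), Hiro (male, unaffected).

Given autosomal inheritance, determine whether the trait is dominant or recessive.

Farid and Uma are both affected yet have an unaffected child Hiro. Under a recessive model two affected parents are homozygous and every child would be affected, so the trait cannot be recessive.

dominant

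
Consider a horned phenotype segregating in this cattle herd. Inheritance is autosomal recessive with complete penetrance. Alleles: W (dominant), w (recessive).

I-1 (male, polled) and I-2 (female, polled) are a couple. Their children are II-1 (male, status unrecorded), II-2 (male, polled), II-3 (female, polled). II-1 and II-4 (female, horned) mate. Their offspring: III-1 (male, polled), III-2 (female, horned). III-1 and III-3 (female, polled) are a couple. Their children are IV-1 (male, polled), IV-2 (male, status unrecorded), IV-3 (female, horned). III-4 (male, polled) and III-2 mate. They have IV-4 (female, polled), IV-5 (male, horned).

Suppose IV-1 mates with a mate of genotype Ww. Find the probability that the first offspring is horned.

III-1 is polled so carries W and received w from II-4 (ww), so III-1 is Ww.
III-3 is polled so carries W and passed w to IV-3 (ww), so III-3 is Ww.
IV-1 is a polled offspring of III-1 (Ww) × III-3 (Ww), whose cross gives 1/4 WW : 1/2 Ww : 1/4 ww; conditioning on being polled, IV-1 is WW with probability 1/3, Ww with probability 2/3.
Summing over parental genotype combinations, P(offspring is horned) = 2/3·1/4 = 1/6.

1/6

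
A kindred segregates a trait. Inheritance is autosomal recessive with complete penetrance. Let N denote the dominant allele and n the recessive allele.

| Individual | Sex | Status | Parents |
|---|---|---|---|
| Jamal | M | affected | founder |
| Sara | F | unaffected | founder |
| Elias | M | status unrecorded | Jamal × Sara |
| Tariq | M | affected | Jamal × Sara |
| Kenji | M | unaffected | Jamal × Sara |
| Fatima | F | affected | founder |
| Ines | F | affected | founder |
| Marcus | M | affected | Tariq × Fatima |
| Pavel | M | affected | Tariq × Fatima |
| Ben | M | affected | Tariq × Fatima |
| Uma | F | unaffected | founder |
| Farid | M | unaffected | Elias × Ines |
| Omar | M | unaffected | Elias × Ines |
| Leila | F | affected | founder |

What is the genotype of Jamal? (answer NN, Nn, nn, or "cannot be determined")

nn

Jamal is affected, so Jamal is nn.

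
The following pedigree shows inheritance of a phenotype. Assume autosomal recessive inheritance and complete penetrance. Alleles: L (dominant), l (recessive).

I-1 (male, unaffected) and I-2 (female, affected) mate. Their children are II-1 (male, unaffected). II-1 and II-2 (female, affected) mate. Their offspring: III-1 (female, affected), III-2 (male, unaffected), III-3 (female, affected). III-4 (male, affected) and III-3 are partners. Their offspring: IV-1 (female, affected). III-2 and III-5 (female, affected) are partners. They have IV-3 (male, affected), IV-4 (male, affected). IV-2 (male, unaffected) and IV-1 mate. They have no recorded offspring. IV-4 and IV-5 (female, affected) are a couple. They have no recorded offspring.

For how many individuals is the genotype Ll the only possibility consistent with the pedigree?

2

Obligate heterozygotes: II-1 is unaffected so carries L and received l from I-2 (ll), so II-1 is Ll; III-2 is unaffected so carries L and received l from II-2 (ll), so III-2 is Ll.
Every other individual is either homozygous by phenotype or has at least one consistent homozygous assignment, so the count is 2.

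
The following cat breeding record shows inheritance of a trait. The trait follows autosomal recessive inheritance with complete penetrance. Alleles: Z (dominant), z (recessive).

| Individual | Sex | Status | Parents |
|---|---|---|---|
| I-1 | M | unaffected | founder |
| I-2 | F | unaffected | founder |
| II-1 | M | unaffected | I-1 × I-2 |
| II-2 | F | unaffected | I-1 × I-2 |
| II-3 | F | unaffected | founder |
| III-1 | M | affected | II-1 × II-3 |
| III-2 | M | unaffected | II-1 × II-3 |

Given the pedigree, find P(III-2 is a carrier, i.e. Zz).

2/3

II-1 is unaffected so carries Z and passed z to III-1 (zz), so II-1 is Zz.
II-3 is unaffected so carries Z and passed z to III-1 (zz), so II-3 is Zz.
Their cross gives offspring ratios 1/4 ZZ : 1/2 Zz : 1/4 zz. Conditioning on III-2 being unaffected, P(Zz) = 1/2 / 3/4 = 2/3.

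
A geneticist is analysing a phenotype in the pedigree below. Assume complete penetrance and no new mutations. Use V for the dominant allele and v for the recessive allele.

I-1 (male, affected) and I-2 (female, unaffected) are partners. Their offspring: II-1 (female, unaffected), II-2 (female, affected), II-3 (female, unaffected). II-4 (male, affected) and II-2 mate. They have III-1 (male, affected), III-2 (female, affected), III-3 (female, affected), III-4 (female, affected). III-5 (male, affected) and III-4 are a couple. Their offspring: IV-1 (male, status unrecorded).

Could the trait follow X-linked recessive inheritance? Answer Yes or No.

Yes

A consistent assignment under X-linked recessive exists: I-1 X^v Y, I-2 X^V X^v, II-1 X^V X^v, II-2 X^v X^v, II-3 X^V X^v, II-4 X^v Y, III-1 X^v Y, III-2 X^v X^v, III-3 X^v X^v, III-4 X^v X^v, III-5 X^v Y, IV-1 X^v Y.
In this assignment every recorded phenotype matches its genotype and every non-founder's genotype is obtainable from its parents' genotypes, so the pedigree is consistent.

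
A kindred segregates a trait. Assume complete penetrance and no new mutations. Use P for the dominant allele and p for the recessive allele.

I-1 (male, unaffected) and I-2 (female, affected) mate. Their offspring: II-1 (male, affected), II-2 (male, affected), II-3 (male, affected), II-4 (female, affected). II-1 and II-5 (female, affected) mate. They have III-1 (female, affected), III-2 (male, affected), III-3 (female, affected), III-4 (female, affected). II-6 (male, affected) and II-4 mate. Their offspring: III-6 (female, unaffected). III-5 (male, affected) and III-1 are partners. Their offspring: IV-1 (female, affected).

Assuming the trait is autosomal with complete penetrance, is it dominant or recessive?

II-6 and II-4 are both affected yet have an unaffected child III-6. Under a recessive model two affected parents are homozygous and every child would be affected, so the trait cannot be recessive.

dominant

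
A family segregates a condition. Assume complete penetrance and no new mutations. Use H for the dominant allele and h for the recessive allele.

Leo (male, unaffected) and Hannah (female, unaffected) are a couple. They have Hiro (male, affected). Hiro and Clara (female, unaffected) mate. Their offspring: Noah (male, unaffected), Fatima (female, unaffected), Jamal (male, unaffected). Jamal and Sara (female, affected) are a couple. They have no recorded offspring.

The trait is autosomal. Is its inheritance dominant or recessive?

recessive

Leo and Hannah are both unaffected yet have an affected child Hiro. Under dominance, an affected child requires at least one affected parent, so the trait cannot be dominant.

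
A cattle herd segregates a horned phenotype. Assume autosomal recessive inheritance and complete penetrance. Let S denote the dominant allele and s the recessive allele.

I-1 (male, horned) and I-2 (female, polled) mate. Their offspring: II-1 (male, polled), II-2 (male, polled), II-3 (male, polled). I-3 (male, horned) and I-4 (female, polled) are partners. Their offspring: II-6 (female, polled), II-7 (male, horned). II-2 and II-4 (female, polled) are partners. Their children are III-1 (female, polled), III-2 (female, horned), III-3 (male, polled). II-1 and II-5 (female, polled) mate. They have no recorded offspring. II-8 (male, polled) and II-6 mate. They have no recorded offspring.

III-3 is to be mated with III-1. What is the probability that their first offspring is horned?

II-2 is polled so carries S and received s from I-1 (ss), so II-2 is Ss.
II-4 is polled so carries S and passed s to III-2 (ss), so II-4 is Ss.
III-3 is a polled offspring of II-2 (Ss) × II-4 (Ss), whose cross gives 1/4 SS : 1/2 Ss : 1/4 ss; conditioning on being polled, III-3 is SS with probability 1/3, Ss with probability 2/3.
III-1 is a polled offspring of II-2 (Ss) × II-4 (Ss), whose cross gives 1/4 SS : 1/2 Ss : 1/4 ss; conditioning on being polled, III-1 is SS with probability 1/3, Ss with probability 2/3.
Summing over parental genotype combinations, P(offspring is horned) = 4/9·1/4 = 1/9.

1/9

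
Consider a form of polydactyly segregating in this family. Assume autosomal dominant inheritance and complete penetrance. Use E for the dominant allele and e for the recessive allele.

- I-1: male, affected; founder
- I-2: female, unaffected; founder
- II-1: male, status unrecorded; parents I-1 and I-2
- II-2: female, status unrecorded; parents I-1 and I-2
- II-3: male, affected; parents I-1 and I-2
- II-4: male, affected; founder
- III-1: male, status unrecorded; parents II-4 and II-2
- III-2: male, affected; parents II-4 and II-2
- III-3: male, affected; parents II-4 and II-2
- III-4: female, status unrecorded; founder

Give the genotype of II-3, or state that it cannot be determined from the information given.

From phenotype alone, II-3 is EE or Ee.
II-3 is affected so carries E and received e from I-2 (ee), so II-3 is Ee.

Ee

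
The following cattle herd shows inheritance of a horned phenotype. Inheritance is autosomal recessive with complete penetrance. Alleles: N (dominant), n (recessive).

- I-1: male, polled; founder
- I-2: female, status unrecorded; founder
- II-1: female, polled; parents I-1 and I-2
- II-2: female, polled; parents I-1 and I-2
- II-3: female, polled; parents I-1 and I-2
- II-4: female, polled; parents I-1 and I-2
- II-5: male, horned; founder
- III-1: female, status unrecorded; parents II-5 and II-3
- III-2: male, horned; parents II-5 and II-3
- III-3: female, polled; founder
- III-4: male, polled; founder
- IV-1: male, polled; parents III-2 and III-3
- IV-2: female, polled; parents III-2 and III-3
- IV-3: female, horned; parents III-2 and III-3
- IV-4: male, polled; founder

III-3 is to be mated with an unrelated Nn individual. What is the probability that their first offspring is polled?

III-3 is polled so carries N and passed n to IV-3 (nn), so III-3 is Nn.
The cross gives 1/4 NN : 1/2 Nn : 1/4 nn, so P(offspring is polled) = 3/4.

3/4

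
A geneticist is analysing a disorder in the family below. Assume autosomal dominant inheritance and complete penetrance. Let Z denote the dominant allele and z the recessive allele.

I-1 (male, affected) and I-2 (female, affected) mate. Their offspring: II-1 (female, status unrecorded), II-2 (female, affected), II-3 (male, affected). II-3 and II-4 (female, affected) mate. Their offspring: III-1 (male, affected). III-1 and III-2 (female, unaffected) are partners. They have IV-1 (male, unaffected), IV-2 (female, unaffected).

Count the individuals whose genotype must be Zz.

Obligate heterozygotes: III-1 is affected so carries Z and passed z to IV-1 (zz), so III-1 is Zz.
Every other individual is either homozygous by phenotype or has at least one consistent homozygous assignment, so the count is 1.

1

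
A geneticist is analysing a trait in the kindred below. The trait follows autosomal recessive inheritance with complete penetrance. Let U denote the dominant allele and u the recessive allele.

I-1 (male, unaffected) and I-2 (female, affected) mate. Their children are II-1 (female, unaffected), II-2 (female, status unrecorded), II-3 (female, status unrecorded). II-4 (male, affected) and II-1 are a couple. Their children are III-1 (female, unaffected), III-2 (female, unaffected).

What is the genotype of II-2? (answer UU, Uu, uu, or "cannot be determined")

cannot be determined

II-2's phenotype is unrecorded, and no parent or child forces a single allele at both positions; consistent genotype assignments exist with II-2 as Uu or uu.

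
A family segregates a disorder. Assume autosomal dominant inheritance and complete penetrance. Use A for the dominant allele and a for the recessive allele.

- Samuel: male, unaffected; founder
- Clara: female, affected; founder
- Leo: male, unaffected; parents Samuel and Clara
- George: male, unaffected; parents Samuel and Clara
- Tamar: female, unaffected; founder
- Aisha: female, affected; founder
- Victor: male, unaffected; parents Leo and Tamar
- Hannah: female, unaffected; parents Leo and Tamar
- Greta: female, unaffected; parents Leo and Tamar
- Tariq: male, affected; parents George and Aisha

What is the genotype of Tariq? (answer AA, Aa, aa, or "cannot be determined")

Aa

From phenotype alone, Tariq is AA or Aa.
Tariq is affected so carries A and received a from George (aa), so Tariq is Aa.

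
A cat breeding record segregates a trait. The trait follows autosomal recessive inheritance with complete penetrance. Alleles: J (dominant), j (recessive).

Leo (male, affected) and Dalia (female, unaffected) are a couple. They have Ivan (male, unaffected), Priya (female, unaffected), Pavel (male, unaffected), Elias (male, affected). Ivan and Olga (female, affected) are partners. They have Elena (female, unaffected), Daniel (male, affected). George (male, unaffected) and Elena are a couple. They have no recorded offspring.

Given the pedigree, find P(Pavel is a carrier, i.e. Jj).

1

Pavel is unaffected so carries J and received j from Leo (jj), so Pavel is Jj, giving P(Jj) = 1.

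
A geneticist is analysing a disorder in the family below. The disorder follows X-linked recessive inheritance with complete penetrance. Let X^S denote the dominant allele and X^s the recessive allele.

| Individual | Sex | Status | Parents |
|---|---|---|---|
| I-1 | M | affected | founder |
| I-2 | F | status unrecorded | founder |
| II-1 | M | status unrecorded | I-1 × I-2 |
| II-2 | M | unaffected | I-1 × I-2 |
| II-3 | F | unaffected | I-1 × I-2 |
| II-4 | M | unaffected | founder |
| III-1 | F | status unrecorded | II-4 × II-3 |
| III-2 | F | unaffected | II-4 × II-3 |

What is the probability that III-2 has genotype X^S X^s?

1/2

II-4 is unaffected, so II-4 is X^S Y.
II-3 is unaffected so carries S and received s from I-1 (X^s Y), so II-3 is X^S X^s.
Their cross gives offspring ratios 1/2 X^S X^S : 1/2 X^S X^s. Conditioning on III-2 being unaffected, P(X^S X^s) = 1/2 / 1 = 1/2.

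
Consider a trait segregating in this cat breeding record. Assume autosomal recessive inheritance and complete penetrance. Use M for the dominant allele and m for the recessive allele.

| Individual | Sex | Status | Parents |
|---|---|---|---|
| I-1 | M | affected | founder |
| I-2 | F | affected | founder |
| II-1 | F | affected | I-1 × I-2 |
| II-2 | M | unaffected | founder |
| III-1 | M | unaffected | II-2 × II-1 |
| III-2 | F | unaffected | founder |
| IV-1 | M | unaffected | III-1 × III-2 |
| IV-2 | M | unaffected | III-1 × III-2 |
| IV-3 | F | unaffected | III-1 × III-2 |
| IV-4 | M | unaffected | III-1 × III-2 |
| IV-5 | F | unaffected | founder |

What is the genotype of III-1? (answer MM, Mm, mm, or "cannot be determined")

Mm

From phenotype alone, III-1 is MM or Mm.
III-1 is unaffected so carries M and received m from II-1 (mm), so III-1 is Mm.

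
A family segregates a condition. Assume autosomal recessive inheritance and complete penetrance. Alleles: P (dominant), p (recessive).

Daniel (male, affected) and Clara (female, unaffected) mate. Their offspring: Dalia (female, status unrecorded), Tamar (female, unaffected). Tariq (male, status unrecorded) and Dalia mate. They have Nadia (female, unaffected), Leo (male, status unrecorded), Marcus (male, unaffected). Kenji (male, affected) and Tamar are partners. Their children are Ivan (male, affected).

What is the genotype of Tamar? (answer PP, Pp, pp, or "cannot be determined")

From phenotype alone, Tamar is PP or Pp.
Tamar is unaffected so carries P and received p from Daniel (pp), so Tamar is Pp.

Pp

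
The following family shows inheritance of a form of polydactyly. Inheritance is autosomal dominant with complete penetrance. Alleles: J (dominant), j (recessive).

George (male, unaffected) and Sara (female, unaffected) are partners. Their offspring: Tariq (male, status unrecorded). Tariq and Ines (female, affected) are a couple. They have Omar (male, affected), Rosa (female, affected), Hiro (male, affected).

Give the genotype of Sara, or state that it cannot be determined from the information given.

jj

Sara is unaffected, so Sara is jj.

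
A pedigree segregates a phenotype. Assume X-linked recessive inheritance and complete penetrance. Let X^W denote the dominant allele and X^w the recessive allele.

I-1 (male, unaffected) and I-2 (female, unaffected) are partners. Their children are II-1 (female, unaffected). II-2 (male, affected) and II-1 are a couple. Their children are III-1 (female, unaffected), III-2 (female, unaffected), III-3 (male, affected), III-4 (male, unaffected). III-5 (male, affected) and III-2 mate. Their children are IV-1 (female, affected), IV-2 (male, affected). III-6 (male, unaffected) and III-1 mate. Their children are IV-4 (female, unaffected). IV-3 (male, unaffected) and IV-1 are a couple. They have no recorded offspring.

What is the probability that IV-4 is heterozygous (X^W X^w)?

III-6 is unaffected, so III-6 is X^W Y.
III-1 is unaffected so carries W and received w from II-2 (X^w Y), so III-1 is X^W X^w.
Their cross gives offspring ratios 1/2 X^W X^W : 1/2 X^W X^w. Conditioning on IV-4 being unaffected, P(X^W X^w) = 1/2 / 1 = 1/2.

1/2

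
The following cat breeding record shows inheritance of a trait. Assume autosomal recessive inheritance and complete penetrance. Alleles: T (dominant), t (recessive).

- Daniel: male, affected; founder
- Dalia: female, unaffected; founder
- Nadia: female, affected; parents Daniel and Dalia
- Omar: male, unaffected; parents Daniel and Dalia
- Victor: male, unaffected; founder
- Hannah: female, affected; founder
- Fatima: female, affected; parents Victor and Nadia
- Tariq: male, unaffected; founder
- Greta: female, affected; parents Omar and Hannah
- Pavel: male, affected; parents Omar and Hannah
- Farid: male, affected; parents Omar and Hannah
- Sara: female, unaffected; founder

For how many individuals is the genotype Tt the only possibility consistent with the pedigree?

Obligate heterozygotes: Dalia is unaffected so carries T and passed t to Nadia (tt), so Dalia is Tt; Omar is unaffected so carries T and received t from Daniel (tt), so Omar is Tt; Victor is unaffected so carries T and passed t to Fatima (tt), so Victor is Tt.
Every other individual is either homozygous by phenotype or has at least one consistent homozygous assignment, so the count is 3.

3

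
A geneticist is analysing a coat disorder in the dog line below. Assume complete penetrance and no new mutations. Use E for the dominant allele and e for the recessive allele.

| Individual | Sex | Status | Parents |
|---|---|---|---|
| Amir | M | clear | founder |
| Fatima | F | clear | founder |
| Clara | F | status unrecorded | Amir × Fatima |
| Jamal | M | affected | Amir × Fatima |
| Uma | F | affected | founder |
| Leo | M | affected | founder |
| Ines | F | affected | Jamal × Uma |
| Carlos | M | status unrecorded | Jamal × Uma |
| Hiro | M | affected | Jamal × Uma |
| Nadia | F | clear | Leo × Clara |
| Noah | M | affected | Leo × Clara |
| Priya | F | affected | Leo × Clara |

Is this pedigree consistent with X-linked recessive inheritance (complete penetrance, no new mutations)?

A consistent assignment under X-linked recessive exists: Amir X^E Y, Fatima X^E X^e, Clara X^E X^e, Jamal X^e Y, Uma X^e X^e, Leo X^e Y, Ines X^e X^e, Carlos X^e Y, Hiro X^e Y, Nadia X^E X^e, Noah X^e Y, Priya X^e X^e.
In this assignment every recorded phenotype matches its genotype and every non-founder's genotype is obtainable from its parents' genotypes, so the pedigree is consistent.

Yes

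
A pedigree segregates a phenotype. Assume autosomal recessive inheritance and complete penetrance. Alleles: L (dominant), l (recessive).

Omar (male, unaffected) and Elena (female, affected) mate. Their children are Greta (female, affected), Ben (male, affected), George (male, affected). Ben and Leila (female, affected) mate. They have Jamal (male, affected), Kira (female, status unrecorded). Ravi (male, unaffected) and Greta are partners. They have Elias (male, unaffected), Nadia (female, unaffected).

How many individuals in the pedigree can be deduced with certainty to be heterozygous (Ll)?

3

Obligate heterozygotes: Omar is unaffected so carries L and passed l to Greta (ll), so Omar is Ll; Elias is unaffected so carries L and received l from Greta (ll), so Elias is Ll; Nadia is unaffected so carries L and received l from Greta (ll), so Nadia is Ll.
Every other individual is either homozygous by phenotype or has at least one consistent homozygous assignment, so the count is 3.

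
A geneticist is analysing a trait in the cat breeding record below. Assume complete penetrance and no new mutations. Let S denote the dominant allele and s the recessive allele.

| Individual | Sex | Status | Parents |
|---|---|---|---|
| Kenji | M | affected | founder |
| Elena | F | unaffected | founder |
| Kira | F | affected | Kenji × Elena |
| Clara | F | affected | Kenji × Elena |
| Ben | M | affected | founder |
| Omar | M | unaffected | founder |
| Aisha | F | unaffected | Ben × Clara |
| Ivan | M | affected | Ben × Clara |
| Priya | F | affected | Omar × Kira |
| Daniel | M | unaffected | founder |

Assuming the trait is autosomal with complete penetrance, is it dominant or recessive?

dominant

Ben and Clara are both affected yet have an unaffected child Aisha. Under a recessive model two affected parents are homozygous and every child would be affected, so the trait cannot be recessive.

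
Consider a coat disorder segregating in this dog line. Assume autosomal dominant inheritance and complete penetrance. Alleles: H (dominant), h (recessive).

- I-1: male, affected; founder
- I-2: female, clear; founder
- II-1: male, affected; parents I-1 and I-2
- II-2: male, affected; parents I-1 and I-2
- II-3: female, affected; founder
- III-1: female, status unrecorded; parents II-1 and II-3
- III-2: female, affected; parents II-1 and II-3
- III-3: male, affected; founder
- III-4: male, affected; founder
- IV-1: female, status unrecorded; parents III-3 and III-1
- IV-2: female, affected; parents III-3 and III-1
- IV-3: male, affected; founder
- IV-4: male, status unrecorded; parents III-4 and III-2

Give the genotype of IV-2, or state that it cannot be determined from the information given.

cannot be determined

IV-2's phenotype allows HH or Hh, and no parent or child forces a single allele at both positions; consistent genotype assignments exist with IV-2 as HH or Hh.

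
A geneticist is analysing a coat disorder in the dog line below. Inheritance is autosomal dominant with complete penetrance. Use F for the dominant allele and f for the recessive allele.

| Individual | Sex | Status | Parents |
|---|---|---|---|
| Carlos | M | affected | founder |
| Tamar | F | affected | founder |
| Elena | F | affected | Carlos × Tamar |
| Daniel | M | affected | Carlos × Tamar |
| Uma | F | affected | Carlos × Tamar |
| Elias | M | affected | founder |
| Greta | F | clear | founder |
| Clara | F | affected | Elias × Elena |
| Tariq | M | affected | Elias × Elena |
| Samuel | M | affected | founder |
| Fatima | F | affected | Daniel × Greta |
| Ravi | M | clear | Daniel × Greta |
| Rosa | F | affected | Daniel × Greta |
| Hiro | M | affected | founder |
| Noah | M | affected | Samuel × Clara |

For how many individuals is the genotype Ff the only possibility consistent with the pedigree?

3

Obligate heterozygotes: Daniel is affected so carries F and passed f to Ravi (ff), so Daniel is Ff; Fatima is affected so carries F and received f from Greta (ff), so Fatima is Ff; Rosa is affected so carries F and received f from Greta (ff), so Rosa is Ff.
Every other individual is either homozygous by phenotype or has at least one consistent homozygous assignment, so the count is 3.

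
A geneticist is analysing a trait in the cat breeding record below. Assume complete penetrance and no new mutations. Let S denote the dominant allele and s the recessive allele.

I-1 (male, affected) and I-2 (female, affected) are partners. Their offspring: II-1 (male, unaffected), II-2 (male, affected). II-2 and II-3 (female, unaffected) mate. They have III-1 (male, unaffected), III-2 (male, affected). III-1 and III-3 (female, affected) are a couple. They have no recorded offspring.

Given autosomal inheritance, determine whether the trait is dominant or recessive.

dominant

I-1 and I-2 are both affected yet have an unaffected child II-1. Under a recessive model two affected parents are homozygous and every child would be affected, so the trait cannot be recessive.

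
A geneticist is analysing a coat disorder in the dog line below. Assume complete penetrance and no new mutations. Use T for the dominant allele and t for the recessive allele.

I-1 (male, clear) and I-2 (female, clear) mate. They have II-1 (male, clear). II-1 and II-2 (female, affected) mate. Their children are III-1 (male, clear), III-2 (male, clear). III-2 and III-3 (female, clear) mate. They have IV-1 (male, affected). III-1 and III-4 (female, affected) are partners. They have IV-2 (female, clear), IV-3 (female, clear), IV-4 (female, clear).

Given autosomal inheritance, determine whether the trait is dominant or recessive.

III-2 and III-3 are both clear yet have an affected child IV-1. Under dominance, an affected child requires at least one affected parent, so the trait cannot be dominant.

recessive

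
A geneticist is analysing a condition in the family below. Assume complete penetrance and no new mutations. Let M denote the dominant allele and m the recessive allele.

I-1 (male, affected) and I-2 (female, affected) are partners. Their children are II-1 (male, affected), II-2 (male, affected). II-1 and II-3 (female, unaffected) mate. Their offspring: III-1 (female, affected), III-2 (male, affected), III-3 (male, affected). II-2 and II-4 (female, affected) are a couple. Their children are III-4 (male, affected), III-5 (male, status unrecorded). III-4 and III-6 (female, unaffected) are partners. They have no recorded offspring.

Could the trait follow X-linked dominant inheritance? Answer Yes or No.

No

Under X-linked dominant, III-2 (affected, male) cannot arise from II-1 (affected) × II-3 (unaffected).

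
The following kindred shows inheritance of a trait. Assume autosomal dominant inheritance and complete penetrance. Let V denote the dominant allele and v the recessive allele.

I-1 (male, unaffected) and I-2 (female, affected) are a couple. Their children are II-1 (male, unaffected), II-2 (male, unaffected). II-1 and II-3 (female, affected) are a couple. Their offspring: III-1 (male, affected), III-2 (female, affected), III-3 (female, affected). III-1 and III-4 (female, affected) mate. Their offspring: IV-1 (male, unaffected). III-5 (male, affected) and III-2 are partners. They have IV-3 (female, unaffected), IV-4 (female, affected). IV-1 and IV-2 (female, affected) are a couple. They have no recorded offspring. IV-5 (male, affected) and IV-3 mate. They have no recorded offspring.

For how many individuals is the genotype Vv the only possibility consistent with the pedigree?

6

Obligate heterozygotes: I-2 is affected so carries V and passed v to II-1 (vv), so I-2 is Vv; III-1 is affected so carries V and received v from II-1 (vv), so III-1 is Vv; III-2 is affected so carries V and received v from II-1 (vv), so III-2 is Vv; III-3 is affected so carries V and received v from II-1 (vv), so III-3 is Vv; III-4 is affected so carries V and passed v to IV-1 (vv), so III-4 is Vv; III-5 is affected so carries V and passed v to IV-3 (vv), so III-5 is Vv.
Every other individual is either homozygous by phenotype or has at least one consistent homozygous assignment, so the count is 6.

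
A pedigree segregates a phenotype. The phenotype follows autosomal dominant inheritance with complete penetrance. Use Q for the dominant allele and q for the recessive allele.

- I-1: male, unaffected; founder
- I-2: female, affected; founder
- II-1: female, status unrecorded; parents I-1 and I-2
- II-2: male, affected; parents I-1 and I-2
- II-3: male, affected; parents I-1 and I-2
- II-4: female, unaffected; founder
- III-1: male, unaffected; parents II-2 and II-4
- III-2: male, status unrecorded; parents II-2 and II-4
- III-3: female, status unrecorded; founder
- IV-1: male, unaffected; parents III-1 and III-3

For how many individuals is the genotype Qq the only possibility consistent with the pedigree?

2

Obligate heterozygotes: II-2 is affected so carries Q and received q from I-1 (qq), so II-2 is Qq; II-3 is affected so carries Q and received q from I-1 (qq), so II-3 is Qq.
Every other individual is either homozygous by phenotype or has at least one consistent homozygous assignment, so the count is 2.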